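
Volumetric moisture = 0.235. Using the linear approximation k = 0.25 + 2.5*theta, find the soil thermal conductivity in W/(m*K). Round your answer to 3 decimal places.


Step 1: k = 0.25 + 2.5 * theta
Step 2: k = 0.25 + 2.5 * 0.235
Step 3: k = 0.25 + 0.588
Step 4: k = 0.838 W/(m*K)

0.838


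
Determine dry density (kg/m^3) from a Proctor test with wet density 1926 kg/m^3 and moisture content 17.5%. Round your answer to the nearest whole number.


Step 1: Dry density = wet density / (1 + w/100)
Step 2: Dry density = 1926 / (1 + 17.5/100)
Step 3: Dry density = 1926 / 1.175
Step 4: Dry density = 1639 kg/m^3

1639


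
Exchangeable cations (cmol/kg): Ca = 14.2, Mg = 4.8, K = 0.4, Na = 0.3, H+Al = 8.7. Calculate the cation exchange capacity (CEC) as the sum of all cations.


Step 1: CEC = Ca + Mg + K + Na + (H+Al)
Step 2: CEC = 14.2 + 4.8 + 0.4 + 0.3 + 8.7
Step 3: CEC = 28.4 cmol/kg

28.4


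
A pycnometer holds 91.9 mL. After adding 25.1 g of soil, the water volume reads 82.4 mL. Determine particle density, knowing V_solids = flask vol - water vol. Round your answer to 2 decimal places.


Step 1: Volume of solids = flask volume - water volume with soil
Step 2: V_solids = 91.9 - 82.4 = 9.5 mL
Step 3: Particle density = mass / V_solids = 25.1 / 9.5 = 2.64 g/cm^3

2.64


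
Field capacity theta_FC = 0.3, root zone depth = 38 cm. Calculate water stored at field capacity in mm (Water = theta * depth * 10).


Step 1: Water (mm) = theta_FC * depth (cm) * 10
Step 2: Water = 0.3 * 38 * 10
Step 3: Water = 114.0 mm

114.0


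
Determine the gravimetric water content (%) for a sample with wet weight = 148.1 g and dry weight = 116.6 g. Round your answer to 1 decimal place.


Step 1: Water mass = wet - dry = 148.1 - 116.6 = 31.5 g
Step 2: w = 100 * water mass / dry mass
Step 3: w = 100 * 31.5 / 116.6 = 27.0%

27.0


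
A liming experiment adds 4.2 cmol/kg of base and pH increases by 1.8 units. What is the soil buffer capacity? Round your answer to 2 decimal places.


Step 1: BC = change in base / change in pH
Step 2: BC = 4.2 / 1.8
Step 3: BC = 2.33 cmol/(kg*pH unit)

2.33


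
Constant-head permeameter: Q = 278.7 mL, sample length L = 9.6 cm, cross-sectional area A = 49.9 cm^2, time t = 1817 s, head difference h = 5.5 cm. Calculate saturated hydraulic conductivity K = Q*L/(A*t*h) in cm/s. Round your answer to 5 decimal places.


Step 1: K = Q * L / (A * t * h)
Step 2: Numerator = 278.7 * 9.6 = 2675.52
Step 3: Denominator = 49.9 * 1817 * 5.5 = 498675.65
Step 4: K = 2675.52 / 498675.65 = 0.00537 cm/s

0.00537


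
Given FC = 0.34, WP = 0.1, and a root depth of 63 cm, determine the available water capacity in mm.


Step 1: Available water = (FC - WP) * depth * 10
Step 2: AW = (0.34 - 0.1) * 63 * 10
Step 3: AW = 0.24 * 63 * 10
Step 4: AW = 151.2 mm

151.2


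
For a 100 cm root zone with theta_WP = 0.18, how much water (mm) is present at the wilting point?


Step 1: Water (mm) = theta_WP * depth * 10
Step 2: Water = 0.18 * 100 * 10
Step 3: Water = 180.0 mm

180.0


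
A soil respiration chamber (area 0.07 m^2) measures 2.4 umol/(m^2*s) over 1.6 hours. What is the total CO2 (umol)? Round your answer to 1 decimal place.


Step 1: Convert time to seconds: 1.6 hr * 3600 = 5760.0 s
Step 2: Total = flux * area * time_s
Step 3: Total = 2.4 * 0.07 * 5760.0
Step 4: Total = 967.7 umol

967.7


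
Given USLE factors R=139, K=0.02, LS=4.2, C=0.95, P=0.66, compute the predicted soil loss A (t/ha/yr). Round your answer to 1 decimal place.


Step 1: A = R * K * LS * C * P
Step 2: R * K = 139 * 0.02 = 2.78
Step 3: (R*K) * LS = 2.78 * 4.2 = 11.676
Step 4: * C * P = 11.676 * 0.95 * 0.66 = 7.3
Step 5: A = 7.3 t/(ha*yr)

7.3


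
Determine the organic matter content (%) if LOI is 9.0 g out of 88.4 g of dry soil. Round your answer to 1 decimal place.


Step 1: OM% = 100 * LOI / sample mass
Step 2: OM = 100 * 9.0 / 88.4
Step 3: OM = 10.2%

10.2


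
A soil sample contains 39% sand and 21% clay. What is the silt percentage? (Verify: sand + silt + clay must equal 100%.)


Step 1: sand + silt + clay = 100%
Step 2: silt = 100 - sand - clay
Step 3: silt = 100 - 39 - 21
Step 4: silt = 40%

40


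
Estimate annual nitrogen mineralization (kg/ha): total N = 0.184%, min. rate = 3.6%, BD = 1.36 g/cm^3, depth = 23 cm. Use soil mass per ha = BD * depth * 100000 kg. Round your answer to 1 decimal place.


Step 1: Soil mass per ha = BD * depth * 100000 = 1.36 * 23 * 100000 = 3128000 kg
Step 2: Total N pool = soil mass * N%/100 = 3128000 * 0.184/100 = 5755.52 kg/ha
Step 3: N mineralized = N pool * rate%/100 = 5755.52 * 3.6/100 = 207.2 kg/ha/yr

207.2


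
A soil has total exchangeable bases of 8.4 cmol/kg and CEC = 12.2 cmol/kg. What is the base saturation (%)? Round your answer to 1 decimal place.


Step 1: BS = 100 * (sum of bases) / CEC
Step 2: BS = 100 * 8.4 / 12.2
Step 3: BS = 68.9%

68.9


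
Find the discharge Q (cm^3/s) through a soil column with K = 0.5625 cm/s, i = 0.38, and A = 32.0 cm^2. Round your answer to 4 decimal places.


Step 1: Apply Darcy's law: Q = K * i * A
Step 2: Q = 0.5625 * 0.38 * 32.0
Step 3: Q = 6.84 cm^3/s

6.84


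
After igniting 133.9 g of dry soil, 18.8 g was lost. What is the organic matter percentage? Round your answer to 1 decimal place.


Step 1: OM% = 100 * LOI / sample mass
Step 2: OM = 100 * 18.8 / 133.9
Step 3: OM = 14.0%

14.0


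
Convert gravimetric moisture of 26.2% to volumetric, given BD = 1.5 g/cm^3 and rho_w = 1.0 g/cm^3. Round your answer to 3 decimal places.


Step 1: theta = (w / 100) * BD / rho_w
Step 2: theta = (26.2 / 100) * 1.5 / 1.0
Step 3: theta = 0.262 * 1.5
Step 4: theta = 0.393

0.393


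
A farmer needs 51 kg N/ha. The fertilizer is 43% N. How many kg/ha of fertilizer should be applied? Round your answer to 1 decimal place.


Step 1: Fertilizer rate = target N / (N content / 100)
Step 2: Rate = 51 / (43 / 100)
Step 3: Rate = 51 / 0.43
Step 4: Rate = 118.6 kg/ha

118.6


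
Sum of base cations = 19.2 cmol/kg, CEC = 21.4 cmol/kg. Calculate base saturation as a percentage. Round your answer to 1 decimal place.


Step 1: BS = 100 * (sum of bases) / CEC
Step 2: BS = 100 * 19.2 / 21.4
Step 3: BS = 89.7%

89.7


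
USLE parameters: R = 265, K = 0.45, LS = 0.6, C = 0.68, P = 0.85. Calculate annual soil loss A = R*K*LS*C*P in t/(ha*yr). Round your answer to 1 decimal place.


Step 1: A = R * K * LS * C * P
Step 2: R * K = 265 * 0.45 = 119.25
Step 3: (R*K) * LS = 119.25 * 0.6 = 71.55
Step 4: * C * P = 71.55 * 0.68 * 0.85 = 41.4
Step 5: A = 41.4 t/(ha*yr)

41.4


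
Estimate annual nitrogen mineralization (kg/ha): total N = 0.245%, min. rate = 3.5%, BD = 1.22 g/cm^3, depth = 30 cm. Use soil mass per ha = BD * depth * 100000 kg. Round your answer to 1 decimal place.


Step 1: Soil mass per ha = BD * depth * 100000 = 1.22 * 30 * 100000 = 3660000 kg
Step 2: Total N pool = soil mass * N%/100 = 3660000 * 0.245/100 = 8967.0 kg/ha
Step 3: N mineralized = N pool * rate%/100 = 8967.0 * 3.5/100 = 313.8 kg/ha/yr

313.8


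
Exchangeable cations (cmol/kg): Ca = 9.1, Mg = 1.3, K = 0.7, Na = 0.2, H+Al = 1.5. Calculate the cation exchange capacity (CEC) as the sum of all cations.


Step 1: CEC = Ca + Mg + K + Na + (H+Al)
Step 2: CEC = 9.1 + 1.3 + 0.7 + 0.2 + 1.5
Step 3: CEC = 12.8 cmol/kg

12.8


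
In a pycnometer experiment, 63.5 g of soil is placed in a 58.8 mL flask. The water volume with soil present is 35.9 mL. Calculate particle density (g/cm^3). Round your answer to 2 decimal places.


Step 1: Volume of solids = flask volume - water volume with soil
Step 2: V_solids = 58.8 - 35.9 = 22.9 mL
Step 3: Particle density = mass / V_solids = 63.5 / 22.9 = 2.77 g/cm^3

2.77


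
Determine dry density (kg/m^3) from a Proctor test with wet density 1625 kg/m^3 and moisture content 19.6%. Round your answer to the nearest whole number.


Step 1: Dry density = wet density / (1 + w/100)
Step 2: Dry density = 1625 / (1 + 19.6/100)
Step 3: Dry density = 1625 / 1.196
Step 4: Dry density = 1359 kg/m^3

1359


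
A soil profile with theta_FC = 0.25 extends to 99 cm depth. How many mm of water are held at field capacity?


Step 1: Water (mm) = theta_FC * depth (cm) * 10
Step 2: Water = 0.25 * 99 * 10
Step 3: Water = 247.5 mm

247.5


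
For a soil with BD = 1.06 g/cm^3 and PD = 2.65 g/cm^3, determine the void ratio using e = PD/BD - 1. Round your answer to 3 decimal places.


Step 1: e = PD / BD - 1
Step 2: e = 2.65 / 1.06 - 1
Step 3: e = 2.5 - 1
Step 4: e = 1.5

1.5


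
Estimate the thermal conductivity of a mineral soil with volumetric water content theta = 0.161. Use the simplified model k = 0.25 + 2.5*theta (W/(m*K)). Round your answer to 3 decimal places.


Step 1: k = 0.25 + 2.5 * theta
Step 2: k = 0.25 + 2.5 * 0.161
Step 3: k = 0.25 + 0.403
Step 4: k = 0.653 W/(m*K)

0.653


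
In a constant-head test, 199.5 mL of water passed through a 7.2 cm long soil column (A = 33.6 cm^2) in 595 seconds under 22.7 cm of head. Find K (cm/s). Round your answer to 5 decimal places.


Step 1: K = Q * L / (A * t * h)
Step 2: Numerator = 199.5 * 7.2 = 1436.4
Step 3: Denominator = 33.6 * 595 * 22.7 = 453818.4
Step 4: K = 1436.4 / 453818.4 = 0.00317 cm/s

0.00317


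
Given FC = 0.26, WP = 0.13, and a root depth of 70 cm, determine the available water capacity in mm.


Step 1: Available water = (FC - WP) * depth * 10
Step 2: AW = (0.26 - 0.13) * 70 * 10
Step 3: AW = 0.13 * 70 * 10
Step 4: AW = 91.0 mm

91.0


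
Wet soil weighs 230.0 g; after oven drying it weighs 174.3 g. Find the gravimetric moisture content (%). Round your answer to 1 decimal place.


Step 1: Water mass = wet - dry = 230.0 - 174.3 = 55.7 g
Step 2: w = 100 * water mass / dry mass
Step 3: w = 100 * 55.7 / 174.3 = 32.0%

32.0


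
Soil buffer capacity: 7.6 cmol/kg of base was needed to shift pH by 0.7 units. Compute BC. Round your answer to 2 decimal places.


Step 1: BC = change in base / change in pH
Step 2: BC = 7.6 / 0.7
Step 3: BC = 10.86 cmol/(kg*pH unit)

10.86


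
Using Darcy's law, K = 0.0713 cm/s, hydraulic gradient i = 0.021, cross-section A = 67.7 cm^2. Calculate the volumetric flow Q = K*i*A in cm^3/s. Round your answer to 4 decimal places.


Step 1: Apply Darcy's law: Q = K * i * A
Step 2: Q = 0.0713 * 0.021 * 67.7
Step 3: Q = 0.1014 cm^3/s

0.1014


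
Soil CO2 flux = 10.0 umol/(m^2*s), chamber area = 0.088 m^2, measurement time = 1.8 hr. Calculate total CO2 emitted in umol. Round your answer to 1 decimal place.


Step 1: Convert time to seconds: 1.8 hr * 3600 = 6480.0 s
Step 2: Total = flux * area * time_s
Step 3: Total = 10.0 * 0.088 * 6480.0
Step 4: Total = 5702.4 umol

5702.4


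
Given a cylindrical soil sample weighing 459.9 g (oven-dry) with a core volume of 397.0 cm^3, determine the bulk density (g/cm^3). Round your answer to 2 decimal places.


Step 1: Identify the formula: BD = dry mass / volume
Step 2: Substitute values: BD = 459.9 / 397.0
Step 3: BD = 1.16 g/cm^3

1.16


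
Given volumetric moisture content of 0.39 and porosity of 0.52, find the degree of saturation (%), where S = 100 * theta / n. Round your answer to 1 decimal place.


Step 1: S = 100 * theta_v / n
Step 2: S = 100 * 0.39 / 0.52
Step 3: S = 75.0%

75.0


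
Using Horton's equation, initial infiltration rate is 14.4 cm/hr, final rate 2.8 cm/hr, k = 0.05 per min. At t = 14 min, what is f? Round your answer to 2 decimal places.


Step 1: f = fc + (f0 - fc) * exp(-k * t)
Step 2: exp(-0.05 * 14) = 0.496585
Step 3: f = 2.8 + (14.4 - 2.8) * 0.496585
Step 4: f = 2.8 + 11.6 * 0.496585
Step 5: f = 8.56 cm/hr

8.56


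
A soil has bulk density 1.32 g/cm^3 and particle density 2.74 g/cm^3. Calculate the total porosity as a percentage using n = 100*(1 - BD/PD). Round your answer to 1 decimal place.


Step 1: Formula: n = 100 * (1 - BD / PD)
Step 2: n = 100 * (1 - 1.32 / 2.74)
Step 3: n = 100 * (1 - 0.48175)
Step 4: n = 51.8%

51.8


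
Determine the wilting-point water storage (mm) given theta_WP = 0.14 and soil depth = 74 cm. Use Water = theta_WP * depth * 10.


Step 1: Water (mm) = theta_WP * depth * 10
Step 2: Water = 0.14 * 74 * 10
Step 3: Water = 103.6 mm

103.6


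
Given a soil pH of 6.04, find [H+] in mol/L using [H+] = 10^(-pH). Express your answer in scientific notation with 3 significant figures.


Step 1: [H+] = 10^(-pH)
Step 2: [H+] = 10^(-6.04)
Step 3: [H+] = 9.12e-07 mol/L

9.12e-07


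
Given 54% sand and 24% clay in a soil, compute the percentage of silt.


Step 1: sand + silt + clay = 100%
Step 2: silt = 100 - sand - clay
Step 3: silt = 100 - 54 - 24
Step 4: silt = 22%

22


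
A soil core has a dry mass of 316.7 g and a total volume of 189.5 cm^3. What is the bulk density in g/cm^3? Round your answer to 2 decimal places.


Step 1: Identify the formula: BD = dry mass / volume
Step 2: Substitute values: BD = 316.7 / 189.5
Step 3: BD = 1.67 g/cm^3

1.67


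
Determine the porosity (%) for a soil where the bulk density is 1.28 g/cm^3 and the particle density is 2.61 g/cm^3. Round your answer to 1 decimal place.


Step 1: Formula: n = 100 * (1 - BD / PD)
Step 2: n = 100 * (1 - 1.28 / 2.61)
Step 3: n = 100 * (1 - 0.49042)
Step 4: n = 51.0%

51.0


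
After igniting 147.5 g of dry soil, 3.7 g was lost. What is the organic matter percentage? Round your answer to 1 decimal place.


Step 1: OM% = 100 * LOI / sample mass
Step 2: OM = 100 * 3.7 / 147.5
Step 3: OM = 2.5%

2.5


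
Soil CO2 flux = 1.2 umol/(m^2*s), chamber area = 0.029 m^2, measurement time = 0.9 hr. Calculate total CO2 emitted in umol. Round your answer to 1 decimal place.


Step 1: Convert time to seconds: 0.9 hr * 3600 = 3240.0 s
Step 2: Total = flux * area * time_s
Step 3: Total = 1.2 * 0.029 * 3240.0
Step 4: Total = 112.8 umol

112.8


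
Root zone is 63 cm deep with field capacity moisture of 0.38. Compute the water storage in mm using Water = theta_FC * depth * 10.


Step 1: Water (mm) = theta_FC * depth (cm) * 10
Step 2: Water = 0.38 * 63 * 10
Step 3: Water = 239.4 mm

239.4


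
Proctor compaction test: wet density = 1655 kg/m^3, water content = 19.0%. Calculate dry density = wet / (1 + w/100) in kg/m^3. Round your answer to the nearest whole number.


Step 1: Dry density = wet density / (1 + w/100)
Step 2: Dry density = 1655 / (1 + 19.0/100)
Step 3: Dry density = 1655 / 1.19
Step 4: Dry density = 1391 kg/m^3

1391


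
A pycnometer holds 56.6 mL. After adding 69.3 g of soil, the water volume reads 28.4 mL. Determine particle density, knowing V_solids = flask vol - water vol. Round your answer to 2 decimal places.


Step 1: Volume of solids = flask volume - water volume with soil
Step 2: V_solids = 56.6 - 28.4 = 28.2 mL
Step 3: Particle density = mass / V_solids = 69.3 / 28.2 = 2.46 g/cm^3

2.46


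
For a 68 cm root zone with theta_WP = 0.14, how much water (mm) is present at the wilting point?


Step 1: Water (mm) = theta_WP * depth * 10
Step 2: Water = 0.14 * 68 * 10
Step 3: Water = 95.2 mm

95.2


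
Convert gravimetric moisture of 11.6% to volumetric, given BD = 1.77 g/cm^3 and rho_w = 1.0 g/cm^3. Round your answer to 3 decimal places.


Step 1: theta = (w / 100) * BD / rho_w
Step 2: theta = (11.6 / 100) * 1.77 / 1.0
Step 3: theta = 0.116 * 1.77
Step 4: theta = 0.205

0.205


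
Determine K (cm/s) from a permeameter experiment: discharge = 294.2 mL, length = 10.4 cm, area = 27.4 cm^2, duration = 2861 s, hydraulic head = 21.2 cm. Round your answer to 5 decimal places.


Step 1: K = Q * L / (A * t * h)
Step 2: Numerator = 294.2 * 10.4 = 3059.68
Step 3: Denominator = 27.4 * 2861 * 21.2 = 1661897.68
Step 4: K = 3059.68 / 1661897.68 = 0.00184 cm/s

0.00184


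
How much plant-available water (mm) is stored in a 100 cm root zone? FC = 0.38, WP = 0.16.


Step 1: Available water = (FC - WP) * depth * 10
Step 2: AW = (0.38 - 0.16) * 100 * 10
Step 3: AW = 0.22 * 100 * 10
Step 4: AW = 220.0 mm

220.0


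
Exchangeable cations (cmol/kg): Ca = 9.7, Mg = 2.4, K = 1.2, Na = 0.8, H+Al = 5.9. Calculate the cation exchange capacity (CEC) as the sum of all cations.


Step 1: CEC = Ca + Mg + K + Na + (H+Al)
Step 2: CEC = 9.7 + 2.4 + 1.2 + 0.8 + 5.9
Step 3: CEC = 20.0 cmol/kg

20.0


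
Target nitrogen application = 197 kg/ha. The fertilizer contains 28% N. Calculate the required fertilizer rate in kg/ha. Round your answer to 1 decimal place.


Step 1: Fertilizer rate = target N / (N content / 100)
Step 2: Rate = 197 / (28 / 100)
Step 3: Rate = 197 / 0.28
Step 4: Rate = 703.6 kg/ha

703.6


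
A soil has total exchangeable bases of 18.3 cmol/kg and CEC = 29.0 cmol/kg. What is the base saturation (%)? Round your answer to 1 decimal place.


Step 1: BS = 100 * (sum of bases) / CEC
Step 2: BS = 100 * 18.3 / 29.0
Step 3: BS = 63.1%

63.1


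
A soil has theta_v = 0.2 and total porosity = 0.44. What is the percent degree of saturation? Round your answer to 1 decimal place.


Step 1: S = 100 * theta_v / n
Step 2: S = 100 * 0.2 / 0.44
Step 3: S = 45.5%

45.5


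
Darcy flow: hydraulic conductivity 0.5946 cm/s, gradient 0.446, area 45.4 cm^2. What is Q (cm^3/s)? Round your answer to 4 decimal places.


Step 1: Apply Darcy's law: Q = K * i * A
Step 2: Q = 0.5946 * 0.446 * 45.4
Step 3: Q = 12.0397 cm^3/s

12.0397


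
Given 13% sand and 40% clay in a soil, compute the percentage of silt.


Step 1: sand + silt + clay = 100%
Step 2: silt = 100 - sand - clay
Step 3: silt = 100 - 13 - 40
Step 4: silt = 47%

47


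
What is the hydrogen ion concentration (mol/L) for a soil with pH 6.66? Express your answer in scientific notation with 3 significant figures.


Step 1: [H+] = 10^(-pH)
Step 2: [H+] = 10^(-6.66)
Step 3: [H+] = 2.19e-07 mol/L

2.19e-07


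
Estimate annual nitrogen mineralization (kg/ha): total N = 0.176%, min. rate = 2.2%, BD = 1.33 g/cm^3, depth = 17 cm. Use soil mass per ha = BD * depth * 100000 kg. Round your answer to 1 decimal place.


Step 1: Soil mass per ha = BD * depth * 100000 = 1.33 * 17 * 100000 = 2261000 kg
Step 2: Total N pool = soil mass * N%/100 = 2261000 * 0.176/100 = 3979.36 kg/ha
Step 3: N mineralized = N pool * rate%/100 = 3979.36 * 2.2/100 = 87.5 kg/ha/yr

87.5


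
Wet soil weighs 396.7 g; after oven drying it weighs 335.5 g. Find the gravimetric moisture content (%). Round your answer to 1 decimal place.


Step 1: Water mass = wet - dry = 396.7 - 335.5 = 61.2 g
Step 2: w = 100 * water mass / dry mass
Step 3: w = 100 * 61.2 / 335.5 = 18.2%

18.2


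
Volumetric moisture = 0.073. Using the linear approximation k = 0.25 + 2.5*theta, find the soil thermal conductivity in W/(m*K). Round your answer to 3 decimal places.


Step 1: k = 0.25 + 2.5 * theta
Step 2: k = 0.25 + 2.5 * 0.073
Step 3: k = 0.25 + 0.183
Step 4: k = 0.433 W/(m*K)

0.433


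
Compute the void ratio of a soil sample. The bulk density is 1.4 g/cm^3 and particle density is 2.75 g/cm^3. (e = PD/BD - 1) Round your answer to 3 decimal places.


Step 1: e = PD / BD - 1
Step 2: e = 2.75 / 1.4 - 1
Step 3: e = 1.96429 - 1
Step 4: e = 0.964

0.964


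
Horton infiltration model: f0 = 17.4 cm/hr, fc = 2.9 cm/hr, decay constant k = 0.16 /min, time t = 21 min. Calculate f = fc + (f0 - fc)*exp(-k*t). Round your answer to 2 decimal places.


Step 1: f = fc + (f0 - fc) * exp(-k * t)
Step 2: exp(-0.16 * 21) = 0.034735
Step 3: f = 2.9 + (17.4 - 2.9) * 0.034735
Step 4: f = 2.9 + 14.5 * 0.034735
Step 5: f = 3.4 cm/hr

3.4


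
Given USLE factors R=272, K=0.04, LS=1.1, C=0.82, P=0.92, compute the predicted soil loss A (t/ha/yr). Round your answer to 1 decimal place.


Step 1: A = R * K * LS * C * P
Step 2: R * K = 272 * 0.04 = 10.88
Step 3: (R*K) * LS = 10.88 * 1.1 = 11.968
Step 4: * C * P = 11.968 * 0.82 * 0.92 = 9.0
Step 5: A = 9.0 t/(ha*yr)

9.0


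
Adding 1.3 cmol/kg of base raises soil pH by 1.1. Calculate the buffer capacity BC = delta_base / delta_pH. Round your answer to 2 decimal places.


Step 1: BC = change in base / change in pH
Step 2: BC = 1.3 / 1.1
Step 3: BC = 1.18 cmol/(kg*pH unit)

1.18


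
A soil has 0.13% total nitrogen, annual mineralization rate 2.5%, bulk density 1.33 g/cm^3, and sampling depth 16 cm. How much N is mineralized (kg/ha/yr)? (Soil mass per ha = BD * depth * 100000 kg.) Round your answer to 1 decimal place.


Step 1: Soil mass per ha = BD * depth * 100000 = 1.33 * 16 * 100000 = 2128000 kg
Step 2: Total N pool = soil mass * N%/100 = 2128000 * 0.13/100 = 2766.4 kg/ha
Step 3: N mineralized = N pool * rate%/100 = 2766.4 * 2.5/100 = 69.2 kg/ha/yr

69.2


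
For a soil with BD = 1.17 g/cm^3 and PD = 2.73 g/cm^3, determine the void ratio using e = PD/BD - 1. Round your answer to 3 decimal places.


Step 1: e = PD / BD - 1
Step 2: e = 2.73 / 1.17 - 1
Step 3: e = 2.33333 - 1
Step 4: e = 1.333

1.333


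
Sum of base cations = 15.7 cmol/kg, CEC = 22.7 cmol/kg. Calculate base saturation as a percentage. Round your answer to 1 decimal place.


Step 1: BS = 100 * (sum of bases) / CEC
Step 2: BS = 100 * 15.7 / 22.7
Step 3: BS = 69.2%

69.2


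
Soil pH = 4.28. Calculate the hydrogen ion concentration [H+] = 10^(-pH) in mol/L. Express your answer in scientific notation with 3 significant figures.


Step 1: [H+] = 10^(-pH)
Step 2: [H+] = 10^(-4.28)
Step 3: [H+] = 5.25e-05 mol/L

5.25e-05


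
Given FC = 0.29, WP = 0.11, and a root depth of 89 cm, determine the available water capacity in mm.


Step 1: Available water = (FC - WP) * depth * 10
Step 2: AW = (0.29 - 0.11) * 89 * 10
Step 3: AW = 0.18 * 89 * 10
Step 4: AW = 160.2 mm

160.2


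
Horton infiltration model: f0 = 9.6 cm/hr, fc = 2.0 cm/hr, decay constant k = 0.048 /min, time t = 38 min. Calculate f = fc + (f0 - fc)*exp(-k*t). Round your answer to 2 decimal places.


Step 1: f = fc + (f0 - fc) * exp(-k * t)
Step 2: exp(-0.048 * 38) = 0.161379
Step 3: f = 2.0 + (9.6 - 2.0) * 0.161379
Step 4: f = 2.0 + 7.6 * 0.161379
Step 5: f = 3.23 cm/hr

3.23


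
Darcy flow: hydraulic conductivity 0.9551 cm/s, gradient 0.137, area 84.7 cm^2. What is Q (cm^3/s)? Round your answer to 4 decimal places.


Step 1: Apply Darcy's law: Q = K * i * A
Step 2: Q = 0.9551 * 0.137 * 84.7
Step 3: Q = 11.0829 cm^3/s

11.0829


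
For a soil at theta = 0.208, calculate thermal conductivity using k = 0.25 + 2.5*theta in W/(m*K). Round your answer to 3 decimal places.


Step 1: k = 0.25 + 2.5 * theta
Step 2: k = 0.25 + 2.5 * 0.208
Step 3: k = 0.25 + 0.52
Step 4: k = 0.77 W/(m*K)

0.77


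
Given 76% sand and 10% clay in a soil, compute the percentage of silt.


Step 1: sand + silt + clay = 100%
Step 2: silt = 100 - sand - clay
Step 3: silt = 100 - 76 - 10
Step 4: silt = 14%

14


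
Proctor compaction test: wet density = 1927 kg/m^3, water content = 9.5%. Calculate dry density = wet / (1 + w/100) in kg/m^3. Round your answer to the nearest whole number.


Step 1: Dry density = wet density / (1 + w/100)
Step 2: Dry density = 1927 / (1 + 9.5/100)
Step 3: Dry density = 1927 / 1.095
Step 4: Dry density = 1760 kg/m^3

1760


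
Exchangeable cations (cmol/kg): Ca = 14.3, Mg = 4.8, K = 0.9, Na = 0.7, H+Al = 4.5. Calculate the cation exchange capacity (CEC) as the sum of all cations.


Step 1: CEC = Ca + Mg + K + Na + (H+Al)
Step 2: CEC = 14.3 + 4.8 + 0.9 + 0.7 + 4.5
Step 3: CEC = 25.2 cmol/kg

25.2


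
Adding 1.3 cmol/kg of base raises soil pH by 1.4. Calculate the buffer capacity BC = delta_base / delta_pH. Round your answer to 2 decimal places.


Step 1: BC = change in base / change in pH
Step 2: BC = 1.3 / 1.4
Step 3: BC = 0.93 cmol/(kg*pH unit)

0.93


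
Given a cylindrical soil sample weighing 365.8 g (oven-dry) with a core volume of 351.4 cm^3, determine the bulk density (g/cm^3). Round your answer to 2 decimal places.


Step 1: Identify the formula: BD = dry mass / volume
Step 2: Substitute values: BD = 365.8 / 351.4
Step 3: BD = 1.04 g/cm^3

1.04


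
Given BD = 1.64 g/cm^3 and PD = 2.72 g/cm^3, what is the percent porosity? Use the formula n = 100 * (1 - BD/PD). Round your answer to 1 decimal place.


Step 1: Formula: n = 100 * (1 - BD / PD)
Step 2: n = 100 * (1 - 1.64 / 2.72)
Step 3: n = 100 * (1 - 0.60294)
Step 4: n = 39.7%

39.7


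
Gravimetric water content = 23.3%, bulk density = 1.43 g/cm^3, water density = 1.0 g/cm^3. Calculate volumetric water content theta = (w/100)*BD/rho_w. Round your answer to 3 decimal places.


Step 1: theta = (w / 100) * BD / rho_w
Step 2: theta = (23.3 / 100) * 1.43 / 1.0
Step 3: theta = 0.233 * 1.43
Step 4: theta = 0.333

0.333


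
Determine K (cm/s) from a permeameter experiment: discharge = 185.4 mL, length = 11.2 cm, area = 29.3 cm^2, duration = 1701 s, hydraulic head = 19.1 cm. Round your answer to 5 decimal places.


Step 1: K = Q * L / (A * t * h)
Step 2: Numerator = 185.4 * 11.2 = 2076.48
Step 3: Denominator = 29.3 * 1701 * 19.1 = 951930.63
Step 4: K = 2076.48 / 951930.63 = 0.00218 cm/s

0.00218


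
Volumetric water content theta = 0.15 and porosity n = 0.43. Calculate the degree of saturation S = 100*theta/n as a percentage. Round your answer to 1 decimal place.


Step 1: S = 100 * theta_v / n
Step 2: S = 100 * 0.15 / 0.43
Step 3: S = 34.9%

34.9


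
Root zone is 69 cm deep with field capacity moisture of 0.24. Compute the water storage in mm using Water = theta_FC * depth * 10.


Step 1: Water (mm) = theta_FC * depth (cm) * 10
Step 2: Water = 0.24 * 69 * 10
Step 3: Water = 165.6 mm

165.6


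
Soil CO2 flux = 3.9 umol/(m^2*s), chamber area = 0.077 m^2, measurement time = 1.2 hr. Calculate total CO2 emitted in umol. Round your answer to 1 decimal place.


Step 1: Convert time to seconds: 1.2 hr * 3600 = 4320.0 s
Step 2: Total = flux * area * time_s
Step 3: Total = 3.9 * 0.077 * 4320.0
Step 4: Total = 1297.3 umol

1297.3


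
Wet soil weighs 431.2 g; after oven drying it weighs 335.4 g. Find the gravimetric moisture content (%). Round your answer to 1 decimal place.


Step 1: Water mass = wet - dry = 431.2 - 335.4 = 95.8 g
Step 2: w = 100 * water mass / dry mass
Step 3: w = 100 * 95.8 / 335.4 = 28.6%

28.6


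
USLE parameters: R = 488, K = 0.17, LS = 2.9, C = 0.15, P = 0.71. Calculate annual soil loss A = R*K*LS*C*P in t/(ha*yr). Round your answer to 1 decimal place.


Step 1: A = R * K * LS * C * P
Step 2: R * K = 488 * 0.17 = 82.96
Step 3: (R*K) * LS = 82.96 * 2.9 = 240.584
Step 4: * C * P = 240.584 * 0.15 * 0.71 = 25.6
Step 5: A = 25.6 t/(ha*yr)

25.6


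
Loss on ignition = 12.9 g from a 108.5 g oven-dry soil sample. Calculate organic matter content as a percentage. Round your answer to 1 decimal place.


Step 1: OM% = 100 * LOI / sample mass
Step 2: OM = 100 * 12.9 / 108.5
Step 3: OM = 11.9%

11.9


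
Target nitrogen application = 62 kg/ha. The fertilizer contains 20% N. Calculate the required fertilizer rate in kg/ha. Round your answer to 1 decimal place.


Step 1: Fertilizer rate = target N / (N content / 100)
Step 2: Rate = 62 / (20 / 100)
Step 3: Rate = 62 / 0.2
Step 4: Rate = 310.0 kg/ha

310.0


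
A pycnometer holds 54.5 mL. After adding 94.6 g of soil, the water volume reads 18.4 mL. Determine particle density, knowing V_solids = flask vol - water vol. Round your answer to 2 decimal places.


Step 1: Volume of solids = flask volume - water volume with soil
Step 2: V_solids = 54.5 - 18.4 = 36.1 mL
Step 3: Particle density = mass / V_solids = 94.6 / 36.1 = 2.62 g/cm^3

2.62


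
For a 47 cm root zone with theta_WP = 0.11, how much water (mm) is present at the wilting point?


Step 1: Water (mm) = theta_WP * depth * 10
Step 2: Water = 0.11 * 47 * 10
Step 3: Water = 51.7 mm

51.7


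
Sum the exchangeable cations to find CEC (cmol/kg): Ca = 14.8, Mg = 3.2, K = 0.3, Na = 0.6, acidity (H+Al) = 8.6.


Step 1: CEC = Ca + Mg + K + Na + (H+Al)
Step 2: CEC = 14.8 + 3.2 + 0.3 + 0.6 + 8.6
Step 3: CEC = 27.5 cmol/kg

27.5


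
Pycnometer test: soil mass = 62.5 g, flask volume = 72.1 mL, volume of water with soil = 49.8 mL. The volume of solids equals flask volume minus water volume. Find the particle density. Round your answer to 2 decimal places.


Step 1: Volume of solids = flask volume - water volume with soil
Step 2: V_solids = 72.1 - 49.8 = 22.3 mL
Step 3: Particle density = mass / V_solids = 62.5 / 22.3 = 2.8 g/cm^3

2.8


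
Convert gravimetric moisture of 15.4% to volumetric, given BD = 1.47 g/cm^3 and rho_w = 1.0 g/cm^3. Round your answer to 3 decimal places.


Step 1: theta = (w / 100) * BD / rho_w
Step 2: theta = (15.4 / 100) * 1.47 / 1.0
Step 3: theta = 0.154 * 1.47
Step 4: theta = 0.226

0.226


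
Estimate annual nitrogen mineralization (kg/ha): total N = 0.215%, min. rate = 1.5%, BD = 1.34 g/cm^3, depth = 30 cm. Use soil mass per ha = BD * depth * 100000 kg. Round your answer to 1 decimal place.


Step 1: Soil mass per ha = BD * depth * 100000 = 1.34 * 30 * 100000 = 4020000 kg
Step 2: Total N pool = soil mass * N%/100 = 4020000 * 0.215/100 = 8643.0 kg/ha
Step 3: N mineralized = N pool * rate%/100 = 8643.0 * 1.5/100 = 129.6 kg/ha/yr

129.6


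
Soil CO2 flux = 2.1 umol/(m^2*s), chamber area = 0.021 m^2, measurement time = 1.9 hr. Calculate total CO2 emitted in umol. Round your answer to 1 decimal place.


Step 1: Convert time to seconds: 1.9 hr * 3600 = 6840.0 s
Step 2: Total = flux * area * time_s
Step 3: Total = 2.1 * 0.021 * 6840.0
Step 4: Total = 301.6 umol

301.6


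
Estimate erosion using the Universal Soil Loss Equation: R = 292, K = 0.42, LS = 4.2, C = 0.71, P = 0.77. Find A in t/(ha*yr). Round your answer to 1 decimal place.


Step 1: A = R * K * LS * C * P
Step 2: R * K = 292 * 0.42 = 122.64
Step 3: (R*K) * LS = 122.64 * 4.2 = 515.088
Step 4: * C * P = 515.088 * 0.71 * 0.77 = 281.6
Step 5: A = 281.6 t/(ha*yr)

281.6


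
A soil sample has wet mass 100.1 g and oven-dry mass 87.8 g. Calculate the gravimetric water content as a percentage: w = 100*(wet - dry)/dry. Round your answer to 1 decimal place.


Step 1: Water mass = wet - dry = 100.1 - 87.8 = 12.3 g
Step 2: w = 100 * water mass / dry mass
Step 3: w = 100 * 12.3 / 87.8 = 14.0%

14.0


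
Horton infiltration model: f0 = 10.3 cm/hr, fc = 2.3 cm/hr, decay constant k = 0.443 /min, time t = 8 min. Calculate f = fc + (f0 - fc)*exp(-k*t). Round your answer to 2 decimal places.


Step 1: f = fc + (f0 - fc) * exp(-k * t)
Step 2: exp(-0.443 * 8) = 0.028898
Step 3: f = 2.3 + (10.3 - 2.3) * 0.028898
Step 4: f = 2.3 + 8.0 * 0.028898
Step 5: f = 2.53 cm/hr

2.53


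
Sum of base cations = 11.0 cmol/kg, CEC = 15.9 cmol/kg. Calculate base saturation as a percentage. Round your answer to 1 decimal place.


Step 1: BS = 100 * (sum of bases) / CEC
Step 2: BS = 100 * 11.0 / 15.9
Step 3: BS = 69.2%

69.2


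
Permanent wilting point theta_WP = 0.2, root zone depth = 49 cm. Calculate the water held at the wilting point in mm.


Step 1: Water (mm) = theta_WP * depth * 10
Step 2: Water = 0.2 * 49 * 10
Step 3: Water = 98.0 mm

98.0


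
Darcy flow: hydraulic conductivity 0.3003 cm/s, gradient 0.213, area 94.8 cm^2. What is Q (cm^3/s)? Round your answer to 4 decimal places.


Step 1: Apply Darcy's law: Q = K * i * A
Step 2: Q = 0.3003 * 0.213 * 94.8
Step 3: Q = 6.0638 cm^3/s

6.0638


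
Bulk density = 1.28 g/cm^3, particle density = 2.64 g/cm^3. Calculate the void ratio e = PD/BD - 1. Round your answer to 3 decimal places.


Step 1: e = PD / BD - 1
Step 2: e = 2.64 / 1.28 - 1
Step 3: e = 2.0625 - 1
Step 4: e = 1.063

1.063


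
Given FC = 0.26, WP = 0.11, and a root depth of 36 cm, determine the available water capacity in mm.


Step 1: Available water = (FC - WP) * depth * 10
Step 2: AW = (0.26 - 0.11) * 36 * 10
Step 3: AW = 0.15 * 36 * 10
Step 4: AW = 54.0 mm

54.0


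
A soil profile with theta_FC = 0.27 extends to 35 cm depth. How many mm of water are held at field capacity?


Step 1: Water (mm) = theta_FC * depth (cm) * 10
Step 2: Water = 0.27 * 35 * 10
Step 3: Water = 94.5 mm

94.5


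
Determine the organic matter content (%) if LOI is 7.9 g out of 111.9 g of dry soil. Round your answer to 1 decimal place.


Step 1: OM% = 100 * LOI / sample mass
Step 2: OM = 100 * 7.9 / 111.9
Step 3: OM = 7.1%

7.1


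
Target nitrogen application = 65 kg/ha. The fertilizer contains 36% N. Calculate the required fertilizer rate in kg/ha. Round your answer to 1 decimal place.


Step 1: Fertilizer rate = target N / (N content / 100)
Step 2: Rate = 65 / (36 / 100)
Step 3: Rate = 65 / 0.36
Step 4: Rate = 180.6 kg/ha

180.6


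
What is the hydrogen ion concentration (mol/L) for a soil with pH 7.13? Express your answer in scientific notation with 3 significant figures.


Step 1: [H+] = 10^(-pH)
Step 2: [H+] = 10^(-7.13)
Step 3: [H+] = 7.41e-08 mol/L

7.41e-08


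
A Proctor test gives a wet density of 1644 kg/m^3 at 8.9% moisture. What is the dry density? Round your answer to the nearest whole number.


Step 1: Dry density = wet density / (1 + w/100)
Step 2: Dry density = 1644 / (1 + 8.9/100)
Step 3: Dry density = 1644 / 1.089
Step 4: Dry density = 1510 kg/m^3

1510


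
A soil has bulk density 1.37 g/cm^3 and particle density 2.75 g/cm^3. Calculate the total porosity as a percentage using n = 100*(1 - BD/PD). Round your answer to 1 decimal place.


Step 1: Formula: n = 100 * (1 - BD / PD)
Step 2: n = 100 * (1 - 1.37 / 2.75)
Step 3: n = 100 * (1 - 0.49818)
Step 4: n = 50.2%

50.2


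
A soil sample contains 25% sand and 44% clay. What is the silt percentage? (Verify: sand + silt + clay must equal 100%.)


Step 1: sand + silt + clay = 100%
Step 2: silt = 100 - sand - clay
Step 3: silt = 100 - 25 - 44
Step 4: silt = 31%

31


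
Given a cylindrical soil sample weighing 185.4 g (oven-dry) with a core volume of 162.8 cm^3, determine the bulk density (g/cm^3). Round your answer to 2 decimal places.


Step 1: Identify the formula: BD = dry mass / volume
Step 2: Substitute values: BD = 185.4 / 162.8
Step 3: BD = 1.14 g/cm^3

1.14


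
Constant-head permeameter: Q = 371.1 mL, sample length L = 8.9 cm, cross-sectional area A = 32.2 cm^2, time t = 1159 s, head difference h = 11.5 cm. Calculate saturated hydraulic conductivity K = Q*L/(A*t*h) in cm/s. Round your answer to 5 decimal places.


Step 1: K = Q * L / (A * t * h)
Step 2: Numerator = 371.1 * 8.9 = 3302.79
Step 3: Denominator = 32.2 * 1159 * 11.5 = 429177.7
Step 4: K = 3302.79 / 429177.7 = 0.0077 cm/s

0.0077


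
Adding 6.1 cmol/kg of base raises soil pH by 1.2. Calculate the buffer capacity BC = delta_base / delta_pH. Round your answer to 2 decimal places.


Step 1: BC = change in base / change in pH
Step 2: BC = 6.1 / 1.2
Step 3: BC = 5.08 cmol/(kg*pH unit)

5.08


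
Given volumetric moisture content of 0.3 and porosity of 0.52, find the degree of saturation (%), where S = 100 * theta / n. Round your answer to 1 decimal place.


Step 1: S = 100 * theta_v / n
Step 2: S = 100 * 0.3 / 0.52
Step 3: S = 57.7%

57.7


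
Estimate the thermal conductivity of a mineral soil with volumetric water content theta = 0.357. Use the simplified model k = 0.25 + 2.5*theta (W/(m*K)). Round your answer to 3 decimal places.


Step 1: k = 0.25 + 2.5 * theta
Step 2: k = 0.25 + 2.5 * 0.357
Step 3: k = 0.25 + 0.893
Step 4: k = 1.143 W/(m*K)

1.143


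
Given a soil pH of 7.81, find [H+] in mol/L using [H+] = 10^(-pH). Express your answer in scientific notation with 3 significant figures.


Step 1: [H+] = 10^(-pH)
Step 2: [H+] = 10^(-7.81)
Step 3: [H+] = 1.55e-08 mol/L

1.55e-08


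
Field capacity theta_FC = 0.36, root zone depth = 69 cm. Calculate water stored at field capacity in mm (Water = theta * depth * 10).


Step 1: Water (mm) = theta_FC * depth (cm) * 10
Step 2: Water = 0.36 * 69 * 10
Step 3: Water = 248.4 mm

248.4


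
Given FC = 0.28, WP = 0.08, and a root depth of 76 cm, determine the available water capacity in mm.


Step 1: Available water = (FC - WP) * depth * 10
Step 2: AW = (0.28 - 0.08) * 76 * 10
Step 3: AW = 0.2 * 76 * 10
Step 4: AW = 152.0 mm

152.0


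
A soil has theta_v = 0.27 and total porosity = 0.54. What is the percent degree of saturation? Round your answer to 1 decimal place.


Step 1: S = 100 * theta_v / n
Step 2: S = 100 * 0.27 / 0.54
Step 3: S = 50.0%

50.0


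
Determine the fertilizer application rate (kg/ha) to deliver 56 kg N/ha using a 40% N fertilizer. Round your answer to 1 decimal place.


Step 1: Fertilizer rate = target N / (N content / 100)
Step 2: Rate = 56 / (40 / 100)
Step 3: Rate = 56 / 0.4
Step 4: Rate = 140.0 kg/ha

140.0


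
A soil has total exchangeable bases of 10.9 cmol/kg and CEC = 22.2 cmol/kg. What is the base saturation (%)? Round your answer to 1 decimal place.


Step 1: BS = 100 * (sum of bases) / CEC
Step 2: BS = 100 * 10.9 / 22.2
Step 3: BS = 49.1%

49.1


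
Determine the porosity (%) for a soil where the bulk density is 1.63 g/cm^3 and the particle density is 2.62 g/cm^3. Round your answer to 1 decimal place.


Step 1: Formula: n = 100 * (1 - BD / PD)
Step 2: n = 100 * (1 - 1.63 / 2.62)
Step 3: n = 100 * (1 - 0.62214)
Step 4: n = 37.8%

37.8


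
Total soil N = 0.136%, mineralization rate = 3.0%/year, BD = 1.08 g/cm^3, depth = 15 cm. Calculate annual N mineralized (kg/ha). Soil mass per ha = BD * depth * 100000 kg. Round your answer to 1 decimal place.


Step 1: Soil mass per ha = BD * depth * 100000 = 1.08 * 15 * 100000 = 1620000 kg
Step 2: Total N pool = soil mass * N%/100 = 1620000 * 0.136/100 = 2203.2 kg/ha
Step 3: N mineralized = N pool * rate%/100 = 2203.2 * 3.0/100 = 66.1 kg/ha/yr

66.1


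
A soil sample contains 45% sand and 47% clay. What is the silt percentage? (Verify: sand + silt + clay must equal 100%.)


Step 1: sand + silt + clay = 100%
Step 2: silt = 100 - sand - clay
Step 3: silt = 100 - 45 - 47
Step 4: silt = 8%

8


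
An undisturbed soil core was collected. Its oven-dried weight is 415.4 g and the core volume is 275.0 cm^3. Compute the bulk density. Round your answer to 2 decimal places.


Step 1: Identify the formula: BD = dry mass / volume
Step 2: Substitute values: BD = 415.4 / 275.0
Step 3: BD = 1.51 g/cm^3

1.51


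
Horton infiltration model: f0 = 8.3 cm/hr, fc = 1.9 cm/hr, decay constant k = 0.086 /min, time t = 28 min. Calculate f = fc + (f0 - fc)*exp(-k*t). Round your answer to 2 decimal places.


Step 1: f = fc + (f0 - fc) * exp(-k * t)
Step 2: exp(-0.086 * 28) = 0.089995
Step 3: f = 1.9 + (8.3 - 1.9) * 0.089995
Step 4: f = 1.9 + 6.4 * 0.089995
Step 5: f = 2.48 cm/hr

2.48


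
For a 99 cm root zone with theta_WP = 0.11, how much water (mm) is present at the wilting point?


Step 1: Water (mm) = theta_WP * depth * 10
Step 2: Water = 0.11 * 99 * 10
Step 3: Water = 108.9 mm

108.9


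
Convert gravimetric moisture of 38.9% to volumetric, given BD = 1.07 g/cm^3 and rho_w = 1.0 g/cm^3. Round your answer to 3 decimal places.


Step 1: theta = (w / 100) * BD / rho_w
Step 2: theta = (38.9 / 100) * 1.07 / 1.0
Step 3: theta = 0.389 * 1.07
Step 4: theta = 0.416

0.416


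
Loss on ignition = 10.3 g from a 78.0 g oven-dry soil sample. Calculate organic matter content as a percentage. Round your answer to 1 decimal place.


Step 1: OM% = 100 * LOI / sample mass
Step 2: OM = 100 * 10.3 / 78.0
Step 3: OM = 13.2%

13.2


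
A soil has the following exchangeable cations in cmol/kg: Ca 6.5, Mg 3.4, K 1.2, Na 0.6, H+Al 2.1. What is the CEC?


Step 1: CEC = Ca + Mg + K + Na + (H+Al)
Step 2: CEC = 6.5 + 3.4 + 1.2 + 0.6 + 2.1
Step 3: CEC = 13.8 cmol/kg

13.8


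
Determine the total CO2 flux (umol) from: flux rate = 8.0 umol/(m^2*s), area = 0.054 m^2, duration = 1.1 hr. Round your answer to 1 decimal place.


Step 1: Convert time to seconds: 1.1 hr * 3600 = 3960.0 s
Step 2: Total = flux * area * time_s
Step 3: Total = 8.0 * 0.054 * 3960.0
Step 4: Total = 1710.7 umol

1710.7


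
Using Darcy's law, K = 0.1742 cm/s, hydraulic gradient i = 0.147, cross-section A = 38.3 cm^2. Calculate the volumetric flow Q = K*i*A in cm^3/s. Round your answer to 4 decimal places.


Step 1: Apply Darcy's law: Q = K * i * A
Step 2: Q = 0.1742 * 0.147 * 38.3
Step 3: Q = 0.9808 cm^3/s

0.9808
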